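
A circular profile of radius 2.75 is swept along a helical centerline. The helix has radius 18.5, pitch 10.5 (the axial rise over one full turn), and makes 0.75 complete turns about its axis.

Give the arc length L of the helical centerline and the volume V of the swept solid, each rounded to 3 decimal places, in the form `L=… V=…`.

2πR = 2π·18.5 = 116.238928
per-turn = √(116.238928² + 10.5²) = √(13511.4884 + 110.25) = √13621.7384 = 116.712203
L = 0.75 × 116.712203 = 87.534153
V = π·2.75² × L = 23.758294 × 87.534153 = 2079.662170

L=87.534 V=2079.662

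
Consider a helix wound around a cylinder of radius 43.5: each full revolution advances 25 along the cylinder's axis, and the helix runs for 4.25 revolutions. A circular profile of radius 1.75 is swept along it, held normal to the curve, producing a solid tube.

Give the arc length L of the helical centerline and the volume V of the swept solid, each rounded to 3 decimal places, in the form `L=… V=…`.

L=1166.453 V=11222.593

2πR = 2π·43.5 = 273.318561
per-turn = √(273.318561² + 25²) = √(74703.0357 + 625) = √75328.0357 = 274.459534
L = 4.25 × 274.459534 = 1166.453019
V = π·1.75² × L = 9.621128 × 1166.453019 = 11222.593218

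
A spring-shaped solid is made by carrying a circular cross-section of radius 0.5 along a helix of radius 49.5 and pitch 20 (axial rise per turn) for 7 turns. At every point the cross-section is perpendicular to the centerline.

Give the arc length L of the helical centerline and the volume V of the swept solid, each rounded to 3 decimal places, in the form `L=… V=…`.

L=2181.620 V=1713.441

2πR = 2π·49.5 = 311.017673
per-turn = √(311.017673² + 20²) = √(96731.9927 + 400) = √97131.9927 = 311.660060
L = 7 × 311.660060 = 2181.620417
V = π·0.5² × L = 0.785398 × 2181.620417 = 1713.440669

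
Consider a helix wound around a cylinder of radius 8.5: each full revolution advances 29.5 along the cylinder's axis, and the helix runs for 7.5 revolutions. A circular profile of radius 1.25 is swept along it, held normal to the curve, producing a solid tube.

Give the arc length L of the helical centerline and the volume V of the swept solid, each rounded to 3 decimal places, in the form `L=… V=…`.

2πR = 2π·8.5 = 53.407075
per-turn = √(53.407075² + 29.5²) = √(2852.3157 + 870.25) = √3722.5657 = 61.012832
L = 7.5 × 61.012832 = 457.596240
V = π·1.25² × L = 4.908739 × 457.596240 = 2246.220291

L=457.596 V=2246.220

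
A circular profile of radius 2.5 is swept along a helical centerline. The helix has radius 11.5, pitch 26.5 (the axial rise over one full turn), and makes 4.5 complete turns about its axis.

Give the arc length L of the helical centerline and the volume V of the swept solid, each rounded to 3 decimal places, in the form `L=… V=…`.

2πR = 2π·11.5 = 72.256631
per-turn = √(72.256631² + 26.5²) = √(5221.0207 + 702.25) = √5923.2707 = 76.962788
L = 4.5 × 76.962788 = 346.332546
V = π·2.5² × L = 19.634954 × 346.332546 = 6800.223634

L=346.333 V=6800.224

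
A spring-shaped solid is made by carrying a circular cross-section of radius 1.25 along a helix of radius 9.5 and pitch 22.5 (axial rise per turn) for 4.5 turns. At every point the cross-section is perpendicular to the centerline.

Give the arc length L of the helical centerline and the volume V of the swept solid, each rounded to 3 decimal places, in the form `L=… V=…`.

L=287.055 V=1409.080

2πR = 2π·9.5 = 59.690260
per-turn = √(59.690260² + 22.5²) = √(3562.9272 + 506.25) = √4069.1772 = 63.790103
L = 4.5 × 63.790103 = 287.055462
V = π·1.25² × L = 4.908739 × 287.055462 = 1409.080202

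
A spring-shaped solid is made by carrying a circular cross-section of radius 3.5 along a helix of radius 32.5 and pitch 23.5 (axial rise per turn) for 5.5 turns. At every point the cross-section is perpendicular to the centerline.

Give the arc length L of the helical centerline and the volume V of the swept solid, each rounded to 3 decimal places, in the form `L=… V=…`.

2πR = 2π·32.5 = 204.203522
per-turn = √(204.203522² + 23.5²) = √(41699.0786 + 552.25) = √42251.3286 = 205.551280
L = 5.5 × 205.551280 = 1130.532038
V = π·3.5² × L = 38.484510 × 1130.532038 = 43507.971547

L=1130.532 V=43507.972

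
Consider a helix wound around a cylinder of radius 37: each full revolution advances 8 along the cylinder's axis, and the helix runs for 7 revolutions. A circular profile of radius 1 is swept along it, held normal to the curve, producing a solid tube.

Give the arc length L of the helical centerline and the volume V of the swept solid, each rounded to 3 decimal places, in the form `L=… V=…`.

L=1628.308 V=5115.481

2πR = 2π·37 = 232.477856
per-turn = √(232.477856² + 8²) = √(54045.9537 + 64) = √54109.9537 = 232.615463
L = 7 × 232.615463 = 1628.308242
V = π·1² × L = 3.141593 × 1628.308242 = 5115.481211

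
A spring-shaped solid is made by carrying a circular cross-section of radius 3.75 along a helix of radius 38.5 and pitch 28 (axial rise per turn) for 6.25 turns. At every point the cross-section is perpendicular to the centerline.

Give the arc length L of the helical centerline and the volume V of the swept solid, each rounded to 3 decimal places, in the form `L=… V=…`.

L=1521.986 V=67239.273

2πR = 2π·38.5 = 241.902634
per-turn = √(241.902634² + 28²) = √(58516.8845 + 784) = √59300.8845 = 243.517729
L = 6.25 × 243.517729 = 1521.985808
V = π·3.75² × L = 44.178647 × 1521.985808 = 67239.273292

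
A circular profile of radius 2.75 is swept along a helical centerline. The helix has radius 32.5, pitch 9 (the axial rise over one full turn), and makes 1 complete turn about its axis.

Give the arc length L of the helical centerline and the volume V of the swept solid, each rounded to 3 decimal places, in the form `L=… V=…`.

L=204.402 V=4856.237

2πR = 2π·32.5 = 204.203522
per-turn = √(204.203522² + 9²) = √(41699.0786 + 81) = √41780.0786 = 204.401758
L = 1 × 204.401758 = 204.401758
V = π·2.75² × L = 23.758294 × 204.401758 = 4856.237147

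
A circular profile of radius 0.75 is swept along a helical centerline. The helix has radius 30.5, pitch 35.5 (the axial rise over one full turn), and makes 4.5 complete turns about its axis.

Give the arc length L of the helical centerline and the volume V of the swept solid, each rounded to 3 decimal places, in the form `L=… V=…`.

L=877.039 V=1549.856

2πR = 2π·30.5 = 191.637152
per-turn = √(191.637152² + 35.5²) = √(36724.7980 + 1260.25) = √37985.0480 = 194.897532
L = 4.5 × 194.897532 = 877.038894
V = π·0.75² × L = 1.767146 × 877.038894 = 1549.855657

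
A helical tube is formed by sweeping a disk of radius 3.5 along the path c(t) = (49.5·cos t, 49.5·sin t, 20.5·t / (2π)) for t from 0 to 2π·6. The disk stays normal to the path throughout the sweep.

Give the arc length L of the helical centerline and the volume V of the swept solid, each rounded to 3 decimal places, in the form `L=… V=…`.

2πR = 2π·49.5 = 311.017673
per-turn = √(311.017673² + 20.5²) = √(96731.9927 + 420.25) = √97152.2427 = 311.692545
L = 6 × 311.692545 = 1870.155271
V = π·3.5² × L = 38.484510 × 1870.155271 = 71972.009249

L=1870.155 V=71972.009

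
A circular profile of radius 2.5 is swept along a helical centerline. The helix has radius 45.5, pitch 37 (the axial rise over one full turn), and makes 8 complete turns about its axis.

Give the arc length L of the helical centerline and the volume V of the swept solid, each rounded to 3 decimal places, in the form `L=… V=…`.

L=2306.154 V=45281.237

2πR = 2π·45.5 = 285.884931
per-turn = √(285.884931² + 37²) = √(81730.1940 + 1369) = √83099.1940 = 288.269308
L = 8 × 288.269308 = 2306.154466
V = π·2.5² × L = 19.634954 × 2306.154466 = 45281.237044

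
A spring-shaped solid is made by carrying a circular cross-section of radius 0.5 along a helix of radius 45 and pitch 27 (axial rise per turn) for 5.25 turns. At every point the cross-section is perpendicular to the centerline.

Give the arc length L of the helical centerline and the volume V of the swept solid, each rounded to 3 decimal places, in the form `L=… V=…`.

L=1491.155 V=1171.151

2πR = 2π·45 = 282.743339
per-turn = √(282.743339² + 27²) = √(79943.7956 + 729) = √80672.7956 = 284.029568
L = 5.25 × 284.029568 = 1491.155233
V = π·0.5² × L = 0.785398 × 1491.155233 = 1171.150582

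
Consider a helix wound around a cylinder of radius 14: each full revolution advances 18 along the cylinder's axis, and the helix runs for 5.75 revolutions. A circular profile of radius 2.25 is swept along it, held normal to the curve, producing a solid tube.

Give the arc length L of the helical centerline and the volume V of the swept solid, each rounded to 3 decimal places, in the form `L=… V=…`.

2πR = 2π·14 = 87.964594
per-turn = √(87.964594² + 18²) = √(7737.7699 + 324) = √8061.7699 = 89.787359
L = 5.75 × 89.787359 = 516.277315
V = π·2.25² × L = 15.904313 × 516.277315 = 8211.035909

L=516.277 V=8211.036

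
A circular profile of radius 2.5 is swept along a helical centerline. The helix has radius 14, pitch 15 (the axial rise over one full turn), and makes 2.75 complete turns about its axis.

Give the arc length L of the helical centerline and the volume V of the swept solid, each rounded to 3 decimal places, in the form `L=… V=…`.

2πR = 2π·14 = 87.964594
per-turn = √(87.964594² + 15²) = √(7737.7699 + 225) = √7962.7699 = 89.234354
L = 2.75 × 89.234354 = 245.394472
V = π·2.5² × L = 19.634954 × 245.394472 = 4818.309195

L=245.394 V=4818.309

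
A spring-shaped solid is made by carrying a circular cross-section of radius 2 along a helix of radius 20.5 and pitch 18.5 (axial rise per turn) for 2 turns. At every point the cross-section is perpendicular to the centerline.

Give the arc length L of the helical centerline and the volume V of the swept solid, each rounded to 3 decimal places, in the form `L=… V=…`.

L=260.254 V=3270.450

2πR = 2π·20.5 = 128.805299
per-turn = √(128.805299² + 18.5²) = √(16590.8050 + 342.25) = √16933.0550 = 130.127073
L = 2 × 130.127073 = 260.254145
V = π·2² × L = 12.566371 × 260.254145 = 3270.450040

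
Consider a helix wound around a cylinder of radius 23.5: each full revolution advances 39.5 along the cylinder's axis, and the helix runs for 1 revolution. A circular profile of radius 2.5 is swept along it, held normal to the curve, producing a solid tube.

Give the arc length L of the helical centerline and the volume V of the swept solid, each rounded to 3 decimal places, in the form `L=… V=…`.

2πR = 2π·23.5 = 147.654855
per-turn = √(147.654855² + 39.5²) = √(21801.9561 + 1560.25) = √23362.2061 = 152.847002
L = 1 × 152.847002 = 152.847002
V = π·2.5² × L = 19.634954 × 152.847002 = 3001.143873

L=152.847 V=3001.144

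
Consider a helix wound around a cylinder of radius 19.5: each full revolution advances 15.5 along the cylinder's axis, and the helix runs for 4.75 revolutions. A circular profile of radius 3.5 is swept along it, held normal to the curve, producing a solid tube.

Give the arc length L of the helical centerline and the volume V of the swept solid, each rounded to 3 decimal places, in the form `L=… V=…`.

2πR = 2π·19.5 = 122.522113
per-turn = √(122.522113² + 15.5²) = √(15011.6683 + 240.25) = √15251.9183 = 123.498657
L = 4.75 × 123.498657 = 586.618621
V = π·3.5² × L = 38.484510 × 586.618621 = 22575.730190

L=586.619 V=22575.730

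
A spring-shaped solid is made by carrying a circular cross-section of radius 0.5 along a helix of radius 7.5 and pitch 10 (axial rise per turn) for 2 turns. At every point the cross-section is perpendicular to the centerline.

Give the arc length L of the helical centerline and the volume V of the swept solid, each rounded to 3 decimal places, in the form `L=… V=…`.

2πR = 2π·7.5 = 47.123890
per-turn = √(47.123890² + 10²) = √(2220.6610 + 100) = √2320.6610 = 48.173239
L = 2 × 48.173239 = 96.346479
V = π·0.5² × L = 0.785398 × 96.346479 = 75.670347

L=96.346 V=75.670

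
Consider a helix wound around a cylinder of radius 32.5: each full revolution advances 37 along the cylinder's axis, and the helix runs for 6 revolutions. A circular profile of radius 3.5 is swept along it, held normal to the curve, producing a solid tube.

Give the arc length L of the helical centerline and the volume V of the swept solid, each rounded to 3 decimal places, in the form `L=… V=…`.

2πR = 2π·32.5 = 204.203522
per-turn = √(204.203522² + 37²) = √(41699.0786 + 1369) = √43068.0786 = 207.528501
L = 6 × 207.528501 = 1245.171004
V = π·3.5² × L = 38.484510 × 1245.171004 = 47919.795966

L=1245.171 V=47919.796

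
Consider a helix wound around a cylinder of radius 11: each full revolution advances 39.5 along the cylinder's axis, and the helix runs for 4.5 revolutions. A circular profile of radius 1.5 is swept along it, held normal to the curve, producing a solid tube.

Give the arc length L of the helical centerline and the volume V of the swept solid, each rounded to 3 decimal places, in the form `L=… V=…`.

L=358.228 V=2532.162

2πR = 2π·11 = 69.115038
per-turn = √(69.115038² + 39.5²) = √(4776.8885 + 1560.25) = √6337.1385 = 79.606146
L = 4.5 × 79.606146 = 358.227658
V = π·1.5² × L = 7.068583 × 358.227658 = 2532.162105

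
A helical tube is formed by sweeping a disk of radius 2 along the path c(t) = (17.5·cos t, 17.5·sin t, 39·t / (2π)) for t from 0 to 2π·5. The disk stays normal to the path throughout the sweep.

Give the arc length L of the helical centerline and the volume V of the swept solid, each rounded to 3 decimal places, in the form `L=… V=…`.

2πR = 2π·17.5 = 109.955743
per-turn = √(109.955743² + 39²) = √(12090.2654 + 1521) = √13611.2654 = 116.667328
L = 5 × 116.667328 = 583.336639
V = π·2² × L = 12.566371 × 583.336639 = 7330.424403

L=583.337 V=7330.424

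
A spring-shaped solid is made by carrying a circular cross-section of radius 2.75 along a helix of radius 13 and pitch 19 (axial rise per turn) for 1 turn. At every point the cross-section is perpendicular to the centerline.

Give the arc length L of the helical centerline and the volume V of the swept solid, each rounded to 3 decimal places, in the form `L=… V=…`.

L=83.862 V=1992.421

2πR = 2π·13 = 81.681409
per-turn = √(81.681409² + 19²) = √(6671.8526 + 361) = √7032.8526 = 83.862105
L = 1 × 83.862105 = 83.862105
V = π·2.75² × L = 23.758294 × 83.862105 = 1992.420572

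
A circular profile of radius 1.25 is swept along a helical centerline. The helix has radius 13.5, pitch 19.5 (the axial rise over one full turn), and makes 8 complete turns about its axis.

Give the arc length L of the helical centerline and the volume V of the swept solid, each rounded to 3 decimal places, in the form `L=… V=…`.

L=696.285 V=3417.879

2πR = 2π·13.5 = 84.823002
per-turn = √(84.823002² + 19.5²) = √(7194.9416 + 380.25) = √7575.1916 = 87.035577
L = 8 × 87.035577 = 696.284613
V = π·1.25² × L = 4.908739 × 696.284613 = 3417.879104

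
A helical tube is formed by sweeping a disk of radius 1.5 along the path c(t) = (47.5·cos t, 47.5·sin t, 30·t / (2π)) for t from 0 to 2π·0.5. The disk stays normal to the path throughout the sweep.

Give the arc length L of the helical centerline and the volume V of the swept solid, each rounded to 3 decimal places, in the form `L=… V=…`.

L=149.978 V=1060.130

2πR = 2π·47.5 = 298.451302
per-turn = √(298.451302² + 30²) = √(89073.1797 + 900) = √89973.1797 = 299.955296
L = 0.5 × 299.955296 = 149.977648
V = π·1.5² × L = 7.068583 × 149.977648 = 1060.129524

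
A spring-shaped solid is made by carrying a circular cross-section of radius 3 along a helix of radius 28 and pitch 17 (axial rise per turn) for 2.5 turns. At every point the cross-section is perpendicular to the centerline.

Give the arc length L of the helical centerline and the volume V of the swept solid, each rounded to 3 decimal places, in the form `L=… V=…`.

2πR = 2π·28 = 175.929189
per-turn = √(175.929189² + 17²) = √(30951.0794 + 289) = √31240.0794 = 176.748633
L = 2.5 × 176.748633 = 441.871583
V = π·3² × L = 28.274334 × 441.871583 = 12493.624684

L=441.872 V=12493.625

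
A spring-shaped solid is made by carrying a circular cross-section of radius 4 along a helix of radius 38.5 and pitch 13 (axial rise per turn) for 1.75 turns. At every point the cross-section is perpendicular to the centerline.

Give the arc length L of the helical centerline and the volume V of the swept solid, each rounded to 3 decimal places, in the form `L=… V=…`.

2πR = 2π·38.5 = 241.902634
per-turn = √(241.902634² + 13²) = √(58516.8845 + 169) = √58685.8845 = 242.251697
L = 1.75 × 242.251697 = 423.940469
V = π·4² × L = 50.265482 × 423.940469 = 21309.572208

L=423.940 V=21309.572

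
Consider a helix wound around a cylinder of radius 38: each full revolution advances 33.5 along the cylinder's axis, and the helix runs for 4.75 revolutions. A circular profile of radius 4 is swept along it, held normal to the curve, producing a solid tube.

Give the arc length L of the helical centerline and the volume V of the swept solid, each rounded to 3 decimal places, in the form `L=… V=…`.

L=1145.224 V=57565.225

2πR = 2π·38 = 238.761042
per-turn = √(238.761042² + 33.5²) = √(57006.8350 + 1122.25) = √58129.0850 = 241.099741
L = 4.75 × 241.099741 = 1145.223769
V = π·4² × L = 50.265482 × 1145.223769 = 57565.225264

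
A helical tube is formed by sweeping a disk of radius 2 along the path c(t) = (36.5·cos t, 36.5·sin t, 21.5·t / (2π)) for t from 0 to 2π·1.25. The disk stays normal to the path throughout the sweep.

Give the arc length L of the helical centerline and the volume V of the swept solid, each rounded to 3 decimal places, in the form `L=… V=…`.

2πR = 2π·36.5 = 229.336264
per-turn = √(229.336264² + 21.5²) = √(52595.1219 + 462.25) = √53057.3719 = 230.341859
L = 1.25 × 230.341859 = 287.927323
V = π·2² × L = 12.566371 × 287.927323 = 3618.201455

L=287.927 V=3618.201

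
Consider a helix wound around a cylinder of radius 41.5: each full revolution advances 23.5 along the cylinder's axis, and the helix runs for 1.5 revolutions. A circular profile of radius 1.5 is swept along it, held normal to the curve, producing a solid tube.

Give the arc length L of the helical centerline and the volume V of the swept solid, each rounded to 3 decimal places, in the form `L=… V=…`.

2πR = 2π·41.5 = 260.752190
per-turn = √(260.752190² + 23.5²) = √(67991.7047 + 552.25) = √68543.9547 = 261.809004
L = 1.5 × 261.809004 = 392.713506
V = π·1.5² × L = 7.068583 × 392.713506 = 2775.928200

L=392.714 V=2775.928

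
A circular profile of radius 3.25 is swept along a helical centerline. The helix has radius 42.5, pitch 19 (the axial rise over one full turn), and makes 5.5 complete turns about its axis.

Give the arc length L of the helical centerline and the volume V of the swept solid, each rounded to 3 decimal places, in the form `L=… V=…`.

2πR = 2π·42.5 = 267.035376
per-turn = √(267.035376² + 19²) = √(71307.8918 + 361) = √71668.8918 = 267.710463
L = 5.5 × 267.710463 = 1472.407544
V = π·3.25² × L = 33.183072 × 1472.407544 = 48859.006154

L=1472.408 V=48859.006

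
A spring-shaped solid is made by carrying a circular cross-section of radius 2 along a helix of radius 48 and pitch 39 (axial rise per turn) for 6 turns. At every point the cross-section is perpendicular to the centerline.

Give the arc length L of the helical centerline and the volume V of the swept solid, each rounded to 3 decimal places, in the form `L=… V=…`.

L=1824.624 V=22928.905

2πR = 2π·48 = 301.592895
per-turn = √(301.592895² + 39²) = √(90958.2742 + 1521) = √92479.2742 = 304.104052
L = 6 × 304.104052 = 1824.624309
V = π·2² × L = 12.566371 × 1824.624309 = 22928.905302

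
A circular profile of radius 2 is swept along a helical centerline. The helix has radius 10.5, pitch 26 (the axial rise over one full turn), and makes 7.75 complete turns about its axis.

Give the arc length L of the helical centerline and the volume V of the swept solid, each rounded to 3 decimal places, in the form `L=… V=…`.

2πR = 2π·10.5 = 65.973446
per-turn = √(65.973446² + 26²) = √(4352.4955 + 676) = √5028.4955 = 70.911886
L = 7.75 × 70.911886 = 549.567115
V = π·2² × L = 12.566371 × 549.567115 = 6906.064039

L=549.567 V=6906.064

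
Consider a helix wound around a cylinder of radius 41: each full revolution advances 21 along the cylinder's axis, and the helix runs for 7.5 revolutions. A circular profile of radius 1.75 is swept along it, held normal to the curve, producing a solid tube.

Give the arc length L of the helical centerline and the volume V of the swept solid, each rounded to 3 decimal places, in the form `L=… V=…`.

2πR = 2π·41 = 257.610598
per-turn = √(257.610598² + 21²) = √(66363.2200 + 441) = √66804.2200 = 258.465123
L = 7.5 × 258.465123 = 1938.488425
V = π·1.75² × L = 9.621128 × 1938.488425 = 18650.444299

L=1938.488 V=18650.444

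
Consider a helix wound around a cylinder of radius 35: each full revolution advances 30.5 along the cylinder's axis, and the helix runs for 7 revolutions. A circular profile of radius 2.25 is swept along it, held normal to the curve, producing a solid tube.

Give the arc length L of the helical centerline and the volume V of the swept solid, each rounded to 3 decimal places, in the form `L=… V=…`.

2πR = 2π·35 = 219.911486
per-turn = √(219.911486² + 30.5²) = √(48361.0616 + 930.25) = √49291.3116 = 222.016467
L = 7 × 222.016467 = 1554.115268
V = π·2.25² × L = 15.904313 × 1554.115268 = 24717.135366

L=1554.115 V=24717.135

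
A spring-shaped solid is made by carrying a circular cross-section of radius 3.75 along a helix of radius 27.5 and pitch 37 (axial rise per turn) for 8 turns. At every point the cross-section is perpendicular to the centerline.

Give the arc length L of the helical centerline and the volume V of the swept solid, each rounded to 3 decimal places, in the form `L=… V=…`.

2πR = 2π·27.5 = 172.787596
per-turn = √(172.787596² + 37²) = √(29855.5533 + 1369) = √31224.5533 = 176.704707
L = 8 × 176.704707 = 1413.637652
V = π·3.75² × L = 44.178647 × 1413.637652 = 62452.598391

L=1413.638 V=62452.598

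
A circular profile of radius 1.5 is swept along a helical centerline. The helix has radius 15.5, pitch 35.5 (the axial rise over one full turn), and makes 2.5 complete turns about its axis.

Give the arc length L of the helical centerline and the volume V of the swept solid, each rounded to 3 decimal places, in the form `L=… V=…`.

L=259.145 V=1831.785

2πR = 2π·15.5 = 97.389372
per-turn = √(97.389372² + 35.5²) = √(9484.6898 + 1260.25) = √10744.9398 = 103.657802
L = 2.5 × 103.657802 = 259.144504
V = π·1.5² × L = 7.068583 × 259.144504 = 1831.784557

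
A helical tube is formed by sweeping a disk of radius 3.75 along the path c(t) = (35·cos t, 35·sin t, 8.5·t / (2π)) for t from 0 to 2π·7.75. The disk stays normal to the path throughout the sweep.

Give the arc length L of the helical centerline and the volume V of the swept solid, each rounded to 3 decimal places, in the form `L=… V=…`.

2πR = 2π·35 = 219.911486
per-turn = √(219.911486² + 8.5²) = √(48361.0616 + 72.25) = √48433.3116 = 220.075695
L = 7.75 × 220.075695 = 1705.586637
V = π·3.75² × L = 44.178647 × 1705.586637 = 75350.509432

L=1705.587 V=75350.509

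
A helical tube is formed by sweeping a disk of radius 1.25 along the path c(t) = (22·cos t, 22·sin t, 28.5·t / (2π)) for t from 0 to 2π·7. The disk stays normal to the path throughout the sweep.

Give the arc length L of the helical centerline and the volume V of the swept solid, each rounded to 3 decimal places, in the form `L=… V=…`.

L=987.963 V=4849.651

2πR = 2π·22 = 138.230077
per-turn = √(138.230077² + 28.5²) = √(19107.5541 + 812.25) = √19919.8041 = 141.137536
L = 7 × 141.137536 = 987.962753
V = π·1.25² × L = 4.908739 × 987.962753 = 4849.650825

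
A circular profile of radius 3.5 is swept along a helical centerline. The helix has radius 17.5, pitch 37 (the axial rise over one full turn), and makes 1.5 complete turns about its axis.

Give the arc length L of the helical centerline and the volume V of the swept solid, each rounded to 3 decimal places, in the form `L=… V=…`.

L=174.021 V=6697.117

2πR = 2π·17.5 = 109.955743
per-turn = √(109.955743² + 37²) = √(12090.2654 + 1369) = √13459.2654 = 116.014074
L = 1.5 × 116.014074 = 174.021111
V = π·3.5² × L = 38.484510 × 174.021111 = 6697.117194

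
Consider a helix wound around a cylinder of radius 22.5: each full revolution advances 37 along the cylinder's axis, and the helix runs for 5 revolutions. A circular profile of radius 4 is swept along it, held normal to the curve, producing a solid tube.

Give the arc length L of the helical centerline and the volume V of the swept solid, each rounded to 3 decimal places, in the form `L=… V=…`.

L=730.667 V=36727.311

2πR = 2π·22.5 = 141.371669
per-turn = √(141.371669² + 37²) = √(19985.9489 + 1369) = √21354.9489 = 146.133326
L = 5 × 146.133326 = 730.666629
V = π·4² × L = 50.265482 × 730.666629 = 36727.310625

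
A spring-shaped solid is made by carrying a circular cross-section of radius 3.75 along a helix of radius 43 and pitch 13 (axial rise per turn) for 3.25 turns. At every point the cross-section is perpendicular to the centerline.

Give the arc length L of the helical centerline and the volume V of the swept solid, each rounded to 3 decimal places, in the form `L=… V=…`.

L=879.091 V=38837.052

2πR = 2π·43 = 270.176968
per-turn = √(270.176968² + 13²) = √(72995.5942 + 169) = √73164.5942 = 270.489545
L = 3.25 × 270.489545 = 879.091022
V = π·3.75² × L = 44.178647 × 879.091022 = 38837.051689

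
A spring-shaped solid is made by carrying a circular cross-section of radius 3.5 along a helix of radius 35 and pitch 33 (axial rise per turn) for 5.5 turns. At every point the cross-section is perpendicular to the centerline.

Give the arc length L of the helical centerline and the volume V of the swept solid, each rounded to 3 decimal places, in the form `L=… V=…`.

2πR = 2π·35 = 219.911486
per-turn = √(219.911486² + 33²) = √(48361.0616 + 1089) = √49450.0616 = 222.373698
L = 5.5 × 222.373698 = 1223.055339
V = π·3.5² × L = 38.484510 × 1223.055339 = 47068.685434

L=1223.055 V=47068.685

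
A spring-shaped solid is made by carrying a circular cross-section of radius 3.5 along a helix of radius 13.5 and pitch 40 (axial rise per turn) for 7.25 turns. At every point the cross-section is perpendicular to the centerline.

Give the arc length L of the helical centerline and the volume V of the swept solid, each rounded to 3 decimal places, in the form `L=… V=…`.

L=679.915 V=26166.187

2πR = 2π·13.5 = 84.823002
per-turn = √(84.823002² + 40²) = √(7194.9416 + 1600) = √8794.9416 = 93.781350
L = 7.25 × 93.781350 = 679.914788
V = π·3.5² × L = 38.484510 × 679.914788 = 26166.187444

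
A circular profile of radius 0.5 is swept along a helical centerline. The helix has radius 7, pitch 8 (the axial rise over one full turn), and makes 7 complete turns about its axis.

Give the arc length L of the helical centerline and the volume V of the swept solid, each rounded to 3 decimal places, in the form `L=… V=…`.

L=312.928 V=245.773

2πR = 2π·7 = 43.982297
per-turn = √(43.982297² + 8²) = √(1934.4425 + 64) = √1998.4425 = 44.703942
L = 7 × 44.703942 = 312.927597
V = π·0.5² × L = 0.785398 × 312.927597 = 245.772760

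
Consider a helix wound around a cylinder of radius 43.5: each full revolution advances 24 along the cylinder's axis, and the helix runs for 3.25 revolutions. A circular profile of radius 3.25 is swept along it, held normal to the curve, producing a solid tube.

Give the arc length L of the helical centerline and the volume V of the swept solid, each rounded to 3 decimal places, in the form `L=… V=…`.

L=891.703 V=29589.456

2πR = 2π·43.5 = 273.318561
per-turn = √(273.318561² + 24²) = √(74703.0357 + 576) = √75279.0357 = 274.370253
L = 3.25 × 274.370253 = 891.703322
V = π·3.25² × L = 33.183072 × 891.703322 = 29589.455901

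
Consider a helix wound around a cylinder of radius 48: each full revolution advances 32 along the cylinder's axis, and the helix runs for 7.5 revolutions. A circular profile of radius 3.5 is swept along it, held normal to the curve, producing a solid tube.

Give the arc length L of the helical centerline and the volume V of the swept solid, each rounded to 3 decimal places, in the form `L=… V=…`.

L=2274.643 V=87538.539

2πR = 2π·48 = 301.592895
per-turn = √(301.592895² + 32²) = √(90958.2742 + 1024) = √91982.2742 = 303.285796
L = 7.5 × 303.285796 = 2274.643471
V = π·3.5² × L = 38.484510 × 2274.643471 = 87538.539432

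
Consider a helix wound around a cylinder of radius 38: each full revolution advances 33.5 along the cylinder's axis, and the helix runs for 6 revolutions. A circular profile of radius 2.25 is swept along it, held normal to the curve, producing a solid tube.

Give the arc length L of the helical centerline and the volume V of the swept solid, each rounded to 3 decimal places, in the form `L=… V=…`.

2πR = 2π·38 = 238.761042
per-turn = √(238.761042² + 33.5²) = √(57006.8350 + 1122.25) = √58129.0850 = 241.099741
L = 6 × 241.099741 = 1446.598445
V = π·2.25² × L = 15.904313 × 1446.598445 = 23007.154176

L=1446.598 V=23007.154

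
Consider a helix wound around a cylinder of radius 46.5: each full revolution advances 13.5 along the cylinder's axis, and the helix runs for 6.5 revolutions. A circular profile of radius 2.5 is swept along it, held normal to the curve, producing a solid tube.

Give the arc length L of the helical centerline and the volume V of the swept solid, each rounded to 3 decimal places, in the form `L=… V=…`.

2πR = 2π·46.5 = 292.168117
per-turn = √(292.168117² + 13.5²) = √(85362.2085 + 182.25) = √85544.4585 = 292.479843
L = 6.5 × 292.479843 = 1901.118978
V = π·2.5² × L = 19.634954 × 1901.118978 = 37328.383851

L=1901.119 V=37328.384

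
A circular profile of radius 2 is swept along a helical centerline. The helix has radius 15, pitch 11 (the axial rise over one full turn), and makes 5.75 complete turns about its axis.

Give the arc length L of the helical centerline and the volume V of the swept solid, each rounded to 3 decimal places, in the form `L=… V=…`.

L=545.603 V=6856.253

2πR = 2π·15 = 94.247780
per-turn = √(94.247780² + 11²) = √(8882.6440 + 121) = √9003.6440 = 94.887533
L = 5.75 × 94.887533 = 545.603316
V = π·2² × L = 12.566371 × 545.603316 = 6856.253478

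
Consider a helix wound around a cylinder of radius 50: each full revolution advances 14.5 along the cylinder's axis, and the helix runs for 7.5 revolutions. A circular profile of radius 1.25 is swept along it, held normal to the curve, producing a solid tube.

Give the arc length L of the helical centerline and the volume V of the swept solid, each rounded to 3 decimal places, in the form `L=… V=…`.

L=2358.703 V=11578.255

2πR = 2π·50 = 314.159265
per-turn = √(314.159265² + 14.5²) = √(98696.0440 + 210.25) = √98906.2940 = 314.493711
L = 7.5 × 314.493711 = 2358.702830
V = π·1.25² × L = 4.908739 × 2358.702830 = 11578.255440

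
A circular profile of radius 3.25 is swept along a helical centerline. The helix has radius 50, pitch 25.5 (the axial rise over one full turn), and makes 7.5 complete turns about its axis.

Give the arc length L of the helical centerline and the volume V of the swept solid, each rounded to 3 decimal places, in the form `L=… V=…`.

2πR = 2π·50 = 314.159265
per-turn = √(314.159265² + 25.5²) = √(98696.0440 + 650.25) = √99346.2940 = 315.192471
L = 7.5 × 315.192471 = 2363.943535
V = π·3.25² × L = 33.183072 × 2363.943535 = 78442.909490

L=2363.944 V=78442.909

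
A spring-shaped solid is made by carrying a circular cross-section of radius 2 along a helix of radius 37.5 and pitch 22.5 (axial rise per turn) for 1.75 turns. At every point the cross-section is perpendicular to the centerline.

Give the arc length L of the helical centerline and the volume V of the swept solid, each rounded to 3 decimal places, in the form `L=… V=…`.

L=414.210 V=5205.114

2πR = 2π·37.5 = 235.619449
per-turn = √(235.619449² + 22.5²) = √(55516.5248 + 506.25) = √56022.7748 = 236.691307
L = 1.75 × 236.691307 = 414.209787
V = π·2² × L = 12.566371 × 414.209787 = 5205.113696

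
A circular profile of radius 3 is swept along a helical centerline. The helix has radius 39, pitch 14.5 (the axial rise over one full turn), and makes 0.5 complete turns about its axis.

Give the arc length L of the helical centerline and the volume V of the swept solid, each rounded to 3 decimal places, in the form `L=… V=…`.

L=122.736 V=3470.291

2πR = 2π·39 = 245.044227
per-turn = √(245.044227² + 14.5²) = √(60046.6732 + 210.25) = √60256.9232 = 245.472856
L = 0.5 × 245.472856 = 122.736428
V = π·3² × L = 28.274334 × 122.736428 = 3470.290749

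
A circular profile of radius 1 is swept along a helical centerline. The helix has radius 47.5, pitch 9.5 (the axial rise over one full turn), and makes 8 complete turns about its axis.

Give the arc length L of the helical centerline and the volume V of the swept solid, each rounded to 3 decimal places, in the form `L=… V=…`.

2πR = 2π·47.5 = 298.451302
per-turn = √(298.451302² + 9.5²) = √(89073.1797 + 90.25) = √89163.4297 = 298.602461
L = 8 × 298.602461 = 2388.819688
V = π·1² × L = 3.141593 × 2388.819688 = 7504.698383

L=2388.820 V=7504.698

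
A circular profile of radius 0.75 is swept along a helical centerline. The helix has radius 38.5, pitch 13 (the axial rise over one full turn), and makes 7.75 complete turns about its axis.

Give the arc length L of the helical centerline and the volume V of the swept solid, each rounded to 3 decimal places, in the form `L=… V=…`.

L=1877.451 V=3317.729

2πR = 2π·38.5 = 241.902634
per-turn = √(241.902634² + 13²) = √(58516.8845 + 169) = √58685.8845 = 242.251697
L = 7.75 × 242.251697 = 1877.450648
V = π·0.75² × L = 1.767146 × 1877.450648 = 3317.729155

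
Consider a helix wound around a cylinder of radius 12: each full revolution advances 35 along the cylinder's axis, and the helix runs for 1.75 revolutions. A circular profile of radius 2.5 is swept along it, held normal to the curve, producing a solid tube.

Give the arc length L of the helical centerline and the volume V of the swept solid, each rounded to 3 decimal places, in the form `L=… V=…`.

L=145.470 V=2856.298

2πR = 2π·12 = 75.398224
per-turn = √(75.398224² + 35²) = √(5684.8921 + 1225) = √6909.8921 = 83.125761
L = 1.75 × 83.125761 = 145.470082
V = π·2.5² × L = 19.634954 × 145.470082 = 2856.298374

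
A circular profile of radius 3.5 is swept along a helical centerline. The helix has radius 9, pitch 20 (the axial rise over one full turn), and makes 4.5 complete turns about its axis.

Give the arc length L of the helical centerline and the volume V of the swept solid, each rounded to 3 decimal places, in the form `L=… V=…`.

L=269.916 V=10387.573

2πR = 2π·9 = 56.548668
per-turn = √(56.548668² + 20²) = √(3197.7518 + 400) = √3597.7518 = 59.981262
L = 4.5 × 59.981262 = 269.915680
V = π·3.5² × L = 38.484510 × 269.915680 = 10387.572700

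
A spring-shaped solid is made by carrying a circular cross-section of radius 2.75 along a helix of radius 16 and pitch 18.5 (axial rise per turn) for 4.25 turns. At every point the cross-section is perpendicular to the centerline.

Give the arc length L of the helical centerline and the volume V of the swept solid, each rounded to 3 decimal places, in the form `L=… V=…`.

L=434.431 V=10321.334

2πR = 2π·16 = 100.530965
per-turn = √(100.530965² + 18.5²) = √(10106.4749 + 342.25) = √10448.7249 = 102.219005
L = 4.25 × 102.219005 = 434.430770
V = π·2.75² × L = 23.758294 × 434.430770 = 10321.334141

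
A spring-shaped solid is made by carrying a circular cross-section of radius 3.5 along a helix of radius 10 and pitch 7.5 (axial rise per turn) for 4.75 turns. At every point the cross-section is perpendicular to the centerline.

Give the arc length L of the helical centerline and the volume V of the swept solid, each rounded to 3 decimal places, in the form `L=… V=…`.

L=300.570 V=11567.289

2πR = 2π·10 = 62.831853
per-turn = √(62.831853² + 7.5²) = √(3947.8418 + 56.25) = √4004.0918 = 63.277893
L = 4.75 × 63.277893 = 300.569992
V = π·3.5² × L = 38.484510 × 300.569992 = 11567.288881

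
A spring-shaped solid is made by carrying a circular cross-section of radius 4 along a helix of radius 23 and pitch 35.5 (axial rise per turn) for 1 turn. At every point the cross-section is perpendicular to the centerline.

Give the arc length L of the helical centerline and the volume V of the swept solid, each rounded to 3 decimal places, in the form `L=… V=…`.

L=148.810 V=7479.992

2πR = 2π·23 = 144.513262
per-turn = √(144.513262² + 35.5²) = √(20884.0829 + 1260.25) = √22144.3329 = 148.809720
L = 1 × 148.809720 = 148.809720
V = π·4² × L = 50.265482 × 148.809720 = 7479.992395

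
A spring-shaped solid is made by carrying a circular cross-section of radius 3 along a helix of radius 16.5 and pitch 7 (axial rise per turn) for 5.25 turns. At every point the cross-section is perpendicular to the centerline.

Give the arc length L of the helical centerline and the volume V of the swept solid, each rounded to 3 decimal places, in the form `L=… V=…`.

2πR = 2π·16.5 = 103.672558
per-turn = √(103.672558² + 7²) = √(10747.9992 + 49) = √10796.9992 = 103.908610
L = 5.25 × 103.908610 = 545.520202
V = π·3² × L = 28.274334 × 545.520202 = 15424.220317

L=545.520 V=15424.220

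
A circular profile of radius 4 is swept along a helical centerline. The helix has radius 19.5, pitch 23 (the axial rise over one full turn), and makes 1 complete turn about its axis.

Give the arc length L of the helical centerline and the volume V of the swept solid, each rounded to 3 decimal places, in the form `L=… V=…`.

2πR = 2π·19.5 = 122.522113
per-turn = √(122.522113² + 23²) = √(15011.6683 + 529) = √15540.6683 = 124.662217
L = 1 × 124.662217 = 124.662217
V = π·4² × L = 50.265482 × 124.662217 = 6266.206471

L=124.662 V=6266.206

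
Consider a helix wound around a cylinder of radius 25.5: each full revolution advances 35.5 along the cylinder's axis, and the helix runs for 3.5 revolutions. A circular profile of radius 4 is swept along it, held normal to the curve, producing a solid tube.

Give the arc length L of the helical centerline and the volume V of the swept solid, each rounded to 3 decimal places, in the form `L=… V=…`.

2πR = 2π·25.5 = 160.221225
per-turn = √(160.221225² + 35.5²) = √(25670.8410 + 1260.25) = √26931.0910 = 164.106950
L = 3.5 × 164.106950 = 574.374325
V = π·4² × L = 50.265482 × 574.374325 = 28871.202562

L=574.374 V=28871.203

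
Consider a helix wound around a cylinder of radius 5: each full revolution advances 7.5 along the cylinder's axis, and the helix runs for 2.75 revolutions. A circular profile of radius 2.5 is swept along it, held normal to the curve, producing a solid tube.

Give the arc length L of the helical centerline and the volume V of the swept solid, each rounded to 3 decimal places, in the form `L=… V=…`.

2πR = 2π·5 = 31.415927
per-turn = √(31.415927² + 7.5²) = √(986.9604 + 56.25) = √1043.2104 = 32.298768
L = 2.75 × 32.298768 = 88.821613
V = π·2.5² × L = 19.634954 × 88.821613 = 1744.008295

L=88.822 V=1744.008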